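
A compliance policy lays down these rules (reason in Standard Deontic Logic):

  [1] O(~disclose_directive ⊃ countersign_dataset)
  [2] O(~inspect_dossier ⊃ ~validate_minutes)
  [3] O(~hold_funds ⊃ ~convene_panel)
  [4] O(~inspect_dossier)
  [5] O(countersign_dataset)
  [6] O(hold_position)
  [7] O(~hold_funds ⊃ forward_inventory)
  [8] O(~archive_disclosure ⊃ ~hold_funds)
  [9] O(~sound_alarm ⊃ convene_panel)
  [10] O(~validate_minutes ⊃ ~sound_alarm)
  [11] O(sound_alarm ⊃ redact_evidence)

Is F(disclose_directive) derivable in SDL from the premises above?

Premise 1 is O(~disclose_directive ⊃ countersign_dataset); even if O(countersign_dataset) held, inferring O(~disclose_directive) would be affirming the consequent — invalid.
No other premise forces O(~disclose_directive). An ideal world satisfying every premise can still have disclose_directive true, so F(disclose_directive) is not derivable.

No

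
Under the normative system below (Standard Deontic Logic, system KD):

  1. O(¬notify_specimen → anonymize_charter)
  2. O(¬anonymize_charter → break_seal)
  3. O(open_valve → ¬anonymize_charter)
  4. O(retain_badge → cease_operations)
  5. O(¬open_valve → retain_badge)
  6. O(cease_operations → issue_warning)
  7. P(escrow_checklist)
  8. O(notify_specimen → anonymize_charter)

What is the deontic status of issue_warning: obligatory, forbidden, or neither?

Obligatory

Premises 8 and 1 cover both cases: O(notify_specimen → anonymize_charter) and O(¬notify_specimen → anonymize_charter). Since notify_specimen ∨ ¬notify_specimen is a tautology, O(anonymize_charter) follows.
Premise 3 is O(open_valve → ¬anonymize_charter); contrapositively O(anonymize_charter → ¬open_valve). Since O(anonymize_charter) holds, K gives O(¬open_valve).
Applying K to premise 5 (O(¬open_valve → retain_badge)) and O(¬open_valve) yields O(retain_badge).
Applying K to premise 4 (O(retain_badge → cease_operations)) and O(retain_badge) yields O(cease_operations).
With premise 6, O(cease_operations → issue_warning), the K-axiom yields O(issue_warning).
Premises 2, 7 do not contribute to this derivation.
Hence issue_warning is obligatory.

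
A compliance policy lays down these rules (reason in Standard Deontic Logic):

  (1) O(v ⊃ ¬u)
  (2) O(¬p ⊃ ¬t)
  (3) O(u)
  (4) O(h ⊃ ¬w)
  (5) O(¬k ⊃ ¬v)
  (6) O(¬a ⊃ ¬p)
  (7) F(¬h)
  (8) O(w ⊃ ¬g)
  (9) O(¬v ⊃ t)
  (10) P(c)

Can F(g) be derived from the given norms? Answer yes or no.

Premise 8 is O(w ⊃ ¬g), but O(w) is not derivable from the premises, so it does not yield O(¬g).
No other premise forces O(¬g). An ideal world satisfying every premise can still have g true, so F(g) is not derivable.

No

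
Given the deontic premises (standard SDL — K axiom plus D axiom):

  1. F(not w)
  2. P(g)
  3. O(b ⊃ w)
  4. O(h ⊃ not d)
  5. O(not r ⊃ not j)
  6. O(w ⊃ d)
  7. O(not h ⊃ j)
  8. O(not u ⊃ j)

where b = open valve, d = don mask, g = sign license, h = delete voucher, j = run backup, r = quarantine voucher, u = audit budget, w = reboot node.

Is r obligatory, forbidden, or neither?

Premise 1 is F(not w), i.e. O(w).
Premise 6 is O(w ⊃ d); since O(w), deontic closure gives O(d).
Premise 4 is O(h ⊃ not d); contrapositively O(d ⊃ not h). Since O(d) holds, K gives O(not h).
With premise 7, O(not h ⊃ j), the K-axiom yields O(j).
The contrapositive of premise 5 (O(not r ⊃ not j)) is O(j ⊃ r), and O(j) is already established, so O(r).
Premises 2, 3, 8 do not contribute to this derivation.
Hence r is obligatory.

Obligatory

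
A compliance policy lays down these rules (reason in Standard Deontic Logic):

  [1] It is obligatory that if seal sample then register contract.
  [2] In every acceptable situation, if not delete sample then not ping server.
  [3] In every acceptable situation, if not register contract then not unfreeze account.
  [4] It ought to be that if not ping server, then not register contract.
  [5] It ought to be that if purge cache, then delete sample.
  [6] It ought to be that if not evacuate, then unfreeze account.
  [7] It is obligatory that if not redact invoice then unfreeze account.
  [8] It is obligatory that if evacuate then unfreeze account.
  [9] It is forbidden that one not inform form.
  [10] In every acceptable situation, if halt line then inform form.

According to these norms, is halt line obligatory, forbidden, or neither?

Premise 10 is O(halt_line → inform_form); even if O(inform_form) held, inferring O(halt_line) would be affirming the consequent — invalid.
No premise or chain of K-axiom applications forces O(halt_line), and none forces O(¬halt_line). So halt_line is neither obligatory nor forbidden under these norms.

Neither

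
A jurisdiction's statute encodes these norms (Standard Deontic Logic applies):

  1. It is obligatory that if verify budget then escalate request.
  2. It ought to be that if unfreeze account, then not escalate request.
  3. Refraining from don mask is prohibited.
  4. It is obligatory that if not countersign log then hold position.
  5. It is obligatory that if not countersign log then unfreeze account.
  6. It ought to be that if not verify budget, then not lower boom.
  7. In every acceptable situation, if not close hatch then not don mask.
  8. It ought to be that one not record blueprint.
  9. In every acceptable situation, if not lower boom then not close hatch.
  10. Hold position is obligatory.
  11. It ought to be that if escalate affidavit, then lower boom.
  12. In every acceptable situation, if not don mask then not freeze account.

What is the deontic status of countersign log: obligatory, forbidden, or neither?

Premise 3 is F(¬don_mask), i.e. O(don_mask).
Premise 7, O(¬close_hatch → ¬don_mask), contraposes to O(don_mask → close_hatch); with O(don_mask) we get O(close_hatch).
The contrapositive of premise 9 (O(¬lower_boom → ¬close_hatch)) is O(close_hatch → lower_boom), and O(close_hatch) is already established, so O(lower_boom).
The contrapositive of premise 6 (O(¬verify_budget → ¬lower_boom)) is O(lower_boom → verify_budget), and O(lower_boom) is already established, so O(verify_budget).
Applying K to premise 1 (O(verify_budget → escalate_request)) and O(verify_budget) yields O(escalate_request).
Premise 2 is O(unfreeze_account → ¬escalate_request); contrapositively O(escalate_request → ¬unfreeze_account). Since O(escalate_request) holds, K gives O(¬unfreeze_account).
Premise 5, O(¬countersign_log → unfreeze_account), contraposes to O(¬unfreeze_account → countersign_log); with O(¬unfreeze_account) we get O(countersign_log).
Premises 4, 8, 10, 11, 12 do not contribute to this derivation.
Hence countersign_log is obligatory.

Obligatory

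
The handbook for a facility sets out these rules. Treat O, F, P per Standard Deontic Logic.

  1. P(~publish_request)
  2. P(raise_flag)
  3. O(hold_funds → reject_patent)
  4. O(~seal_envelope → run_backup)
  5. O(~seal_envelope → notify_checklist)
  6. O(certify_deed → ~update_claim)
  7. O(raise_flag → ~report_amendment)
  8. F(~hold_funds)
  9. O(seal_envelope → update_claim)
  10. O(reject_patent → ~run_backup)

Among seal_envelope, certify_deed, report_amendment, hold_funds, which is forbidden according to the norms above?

Premise 8 is F(~hold_funds), i.e. O(hold_funds).
With premise 3, O(hold_funds → reject_patent), the K-axiom yields O(reject_patent).
With premise 10, O(reject_patent → ~run_backup), the K-axiom yields O(~run_backup).
The contrapositive of premise 4 (O(~seal_envelope → run_backup)) is O(~run_backup → seal_envelope), and O(~run_backup) is already established, so O(seal_envelope).
From O(seal_envelope) and premise 9, O(seal_envelope → update_claim), we obtain O(update_claim).
Premise 6, O(certify_deed → ~update_claim), contraposes to O(update_claim → ~certify_deed); with O(update_claim) we get O(~certify_deed).
So O(~certify_deed) holds, i.e. certify_deed is forbidden. None of the other listed options is forbidden under the premises.

certify_deed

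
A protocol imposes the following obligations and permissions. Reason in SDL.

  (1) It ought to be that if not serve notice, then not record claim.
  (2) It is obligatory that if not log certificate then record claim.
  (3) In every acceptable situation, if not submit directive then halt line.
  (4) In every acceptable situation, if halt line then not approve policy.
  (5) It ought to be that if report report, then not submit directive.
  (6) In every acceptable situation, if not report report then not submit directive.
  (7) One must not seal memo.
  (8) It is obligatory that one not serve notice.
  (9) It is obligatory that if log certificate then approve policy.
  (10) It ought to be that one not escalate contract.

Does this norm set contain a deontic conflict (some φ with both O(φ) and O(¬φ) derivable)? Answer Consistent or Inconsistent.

By case analysis on ¬report_report: premise 6 gives O(¬report_report → ¬submit_directive) and premise 5 gives O(report_report → ¬submit_directive), so O(¬submit_directive) either way.
With premise 3, O(¬submit_directive → halt_line), the K-axiom yields O(halt_line).
Applying K to premise 4 (O(halt_line → ¬approve_policy)) and O(halt_line) yields O(¬approve_policy).
The contrapositive of premise 9 (O(log_certificate → approve_policy)) is O(¬approve_policy → ¬log_certificate), and O(¬approve_policy) is already established, so O(¬log_certificate).
With premise 2, O(¬log_certificate → record_claim), the K-axiom yields O(record_claim).
Premise 1 is O(¬serve_notice → ¬record_claim); contrapositively O(record_claim → serve_notice). Since O(record_claim) holds, K gives O(serve_notice).
But premise 8 directly asserts O(¬serve_notice).
We now have both O(serve_notice) and O(¬serve_notice) — serve_notice is simultaneously obligatory and forbidden, violating the D-axiom.

Inconsistent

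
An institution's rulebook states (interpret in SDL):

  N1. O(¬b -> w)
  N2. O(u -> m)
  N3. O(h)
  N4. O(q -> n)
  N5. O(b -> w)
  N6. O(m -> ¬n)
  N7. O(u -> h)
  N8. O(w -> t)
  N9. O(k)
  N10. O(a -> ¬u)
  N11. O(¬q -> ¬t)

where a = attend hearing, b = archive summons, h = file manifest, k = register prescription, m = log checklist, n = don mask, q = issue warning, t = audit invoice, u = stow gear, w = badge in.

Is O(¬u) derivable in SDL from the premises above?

Yes

Premises 1 and 5 cover both cases: O(¬b -> w) and O(b -> w). Since ¬b ∨ b is a tautology, O(w) follows.
Applying K to premise 8 (O(w -> t)) and O(w) yields O(t).
Premise 11, O(¬q -> ¬t), contraposes to O(t -> q); with O(t) we get O(q).
Premise 4 is O(q -> n); since O(q), deontic closure gives O(n).
The contrapositive of premise 6 (O(m -> ¬n)) is O(n -> ¬m), and O(n) is already established, so O(¬m).
The contrapositive of premise 2 (O(u -> m)) is O(¬m -> ¬u), and O(¬m) is already established, so O(¬u).
Premises 3, 7, 9, 10 do not contribute to this derivation.
So O(¬u) follows.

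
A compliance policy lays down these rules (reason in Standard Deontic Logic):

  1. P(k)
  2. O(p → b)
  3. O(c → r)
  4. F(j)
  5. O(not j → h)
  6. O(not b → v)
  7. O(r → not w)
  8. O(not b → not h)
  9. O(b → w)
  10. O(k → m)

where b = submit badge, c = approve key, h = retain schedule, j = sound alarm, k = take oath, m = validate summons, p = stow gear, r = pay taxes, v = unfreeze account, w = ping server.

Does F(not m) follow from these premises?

No

Premise 10 is O(k → m), but O(k) is not derivable from the premises (the permission P(k) asserts only not O(not k), not O(k)), so it does not yield O(m).
No other premise forces O(m). An ideal world satisfying every premise can still have not m true, so F(not m) is not derivable.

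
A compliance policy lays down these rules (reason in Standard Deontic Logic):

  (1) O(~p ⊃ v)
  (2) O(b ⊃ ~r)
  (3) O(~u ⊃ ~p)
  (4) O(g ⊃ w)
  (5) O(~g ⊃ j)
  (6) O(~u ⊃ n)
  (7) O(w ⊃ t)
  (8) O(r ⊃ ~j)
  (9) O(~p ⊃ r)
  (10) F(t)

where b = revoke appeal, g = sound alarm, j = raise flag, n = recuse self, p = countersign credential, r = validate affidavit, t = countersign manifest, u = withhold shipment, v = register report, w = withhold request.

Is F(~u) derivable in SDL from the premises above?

Yes

Premise 10 is F(t), i.e. O(~t).
The contrapositive of premise 7 (O(w ⊃ t)) is O(~t ⊃ ~w), and O(~t) is already established, so O(~w).
The contrapositive of premise 4 (O(g ⊃ w)) is O(~w ⊃ ~g), and O(~w) is already established, so O(~g).
Premise 5 is O(~g ⊃ j); since O(~g), deontic closure gives O(j).
Premise 8, O(r ⊃ ~j), contraposes to O(j ⊃ ~r); with O(j) we get O(~r).
Premise 9 is O(~p ⊃ r); contrapositively O(~r ⊃ p). Since O(~r) holds, K gives O(p).
Premise 3 is O(~u ⊃ ~p); contrapositively O(p ⊃ u). Since O(p) holds, K gives O(u).
Premises 1, 2, 6 do not contribute to this derivation.
So O(u) holds, i.e. F(~u). The claim follows.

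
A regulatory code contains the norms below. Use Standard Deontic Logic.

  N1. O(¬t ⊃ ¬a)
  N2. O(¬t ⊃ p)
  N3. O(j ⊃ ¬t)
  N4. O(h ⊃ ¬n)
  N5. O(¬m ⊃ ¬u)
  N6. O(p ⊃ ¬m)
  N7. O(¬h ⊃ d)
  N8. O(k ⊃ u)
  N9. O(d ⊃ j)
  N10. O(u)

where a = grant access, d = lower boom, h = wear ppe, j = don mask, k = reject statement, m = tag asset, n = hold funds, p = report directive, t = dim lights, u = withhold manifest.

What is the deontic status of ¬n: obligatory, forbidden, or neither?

Obligatory

From premise 10 we have O(u).
Premise 5, O(¬m ⊃ ¬u), contraposes to O(u ⊃ m); with O(u) we get O(m).
Premise 6, O(p ⊃ ¬m), contraposes to O(m ⊃ ¬p); with O(m) we get O(¬p).
Premise 2 is O(¬t ⊃ p); contrapositively O(¬p ⊃ t). Since O(¬p) holds, K gives O(t).
Premise 3, O(j ⊃ ¬t), contraposes to O(t ⊃ ¬j); with O(t) we get O(¬j).
Premise 9, O(d ⊃ j), contraposes to O(¬j ⊃ ¬d); with O(¬j) we get O(¬d).
Premise 7 is O(¬h ⊃ d); contrapositively O(¬d ⊃ h). Since O(¬d) holds, K gives O(h).
From O(h) and premise 4, O(h ⊃ ¬n), we obtain O(¬n).
Premises 1, 8 do not contribute to this derivation.
Hence ¬n is obligatory.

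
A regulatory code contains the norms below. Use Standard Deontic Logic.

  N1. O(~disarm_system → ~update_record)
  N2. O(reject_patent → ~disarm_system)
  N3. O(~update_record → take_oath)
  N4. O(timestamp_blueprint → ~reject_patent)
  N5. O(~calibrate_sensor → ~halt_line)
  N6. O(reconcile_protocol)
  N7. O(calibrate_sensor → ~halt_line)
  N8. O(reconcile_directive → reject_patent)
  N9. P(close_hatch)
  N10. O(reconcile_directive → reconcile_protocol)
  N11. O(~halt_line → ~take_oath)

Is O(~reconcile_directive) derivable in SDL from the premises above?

Premises 5 and 7 cover both cases: O(~calibrate_sensor → ~halt_line) and O(calibrate_sensor → ~halt_line). Since ~calibrate_sensor ∨ calibrate_sensor is a tautology, O(~halt_line) follows.
Premise 11 is O(~halt_line → ~take_oath); since O(~halt_line), deontic closure gives O(~take_oath).
The contrapositive of premise 3 (O(~update_record → take_oath)) is O(~take_oath → update_record), and O(~take_oath) is already established, so O(update_record).
The contrapositive of premise 1 (O(~disarm_system → ~update_record)) is O(update_record → disarm_system), and O(update_record) is already established, so O(disarm_system).
Premise 2 is O(reject_patent → ~disarm_system); contrapositively O(disarm_system → ~reject_patent). Since O(disarm_system) holds, K gives O(~reject_patent).
Premise 8, O(reconcile_directive → reject_patent), contraposes to O(~reject_patent → ~reconcile_directive); with O(~reject_patent) we get O(~reconcile_directive).
Premises 4, 6, 9, 10 do not contribute to this derivation.
So O(~reconcile_directive) follows.

Yes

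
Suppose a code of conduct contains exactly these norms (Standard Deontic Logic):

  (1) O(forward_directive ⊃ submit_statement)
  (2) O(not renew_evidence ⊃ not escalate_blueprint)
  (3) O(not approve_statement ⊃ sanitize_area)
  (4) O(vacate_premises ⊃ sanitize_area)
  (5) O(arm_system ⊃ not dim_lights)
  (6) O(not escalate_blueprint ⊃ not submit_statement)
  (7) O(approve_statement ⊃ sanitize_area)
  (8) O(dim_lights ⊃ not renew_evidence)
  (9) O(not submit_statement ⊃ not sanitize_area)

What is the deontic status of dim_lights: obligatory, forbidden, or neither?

Forbidden

Premises 3 and 7 cover both cases: O(not approve_statement ⊃ sanitize_area) and O(approve_statement ⊃ sanitize_area). Since not approve_statement ∨ approve_statement is a tautology, O(sanitize_area) follows.
Premise 9 is O(not submit_statement ⊃ not sanitize_area); contrapositively O(sanitize_area ⊃ submit_statement). Since O(sanitize_area) holds, K gives O(submit_statement).
The contrapositive of premise 6 (O(not escalate_blueprint ⊃ not submit_statement)) is O(submit_statement ⊃ escalate_blueprint), and O(submit_statement) is already established, so O(escalate_blueprint).
Premise 2, O(not renew_evidence ⊃ not escalate_blueprint), contraposes to O(escalate_blueprint ⊃ renew_evidence); with O(escalate_blueprint) we get O(renew_evidence).
The contrapositive of premise 8 (O(dim_lights ⊃ not renew_evidence)) is O(renew_evidence ⊃ not dim_lights), and O(renew_evidence) is already established, so O(not dim_lights).
Premises 1, 4, 5 do not contribute to this derivation.
Thus O(not dim_lights), which is F(dim_lights): dim_lights is forbidden.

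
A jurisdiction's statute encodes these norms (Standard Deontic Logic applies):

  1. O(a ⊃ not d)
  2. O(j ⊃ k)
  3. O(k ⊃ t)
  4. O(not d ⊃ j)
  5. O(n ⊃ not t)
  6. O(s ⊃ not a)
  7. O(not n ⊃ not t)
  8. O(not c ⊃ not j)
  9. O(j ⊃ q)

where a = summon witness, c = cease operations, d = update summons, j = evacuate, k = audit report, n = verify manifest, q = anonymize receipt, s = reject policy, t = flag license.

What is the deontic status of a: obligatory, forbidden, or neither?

Forbidden

Premises 7 and 5 cover both cases: O(not n ⊃ not t) and O(n ⊃ not t). Since not n ∨ n is a tautology, O(not t) follows.
Premise 3 is O(k ⊃ t); contrapositively O(not t ⊃ not k). Since O(not t) holds, K gives O(not k).
The contrapositive of premise 2 (O(j ⊃ k)) is O(not k ⊃ not j), and O(not k) is already established, so O(not j).
Premise 4, O(not d ⊃ j), contraposes to O(not j ⊃ d); with O(not j) we get O(d).
Premise 1 is O(a ⊃ not d); contrapositively O(d ⊃ not a). Since O(d) holds, K gives O(not a).
Premises 6, 8, 9 do not contribute to this derivation.
Thus O(not a), which is F(a): a is forbidden.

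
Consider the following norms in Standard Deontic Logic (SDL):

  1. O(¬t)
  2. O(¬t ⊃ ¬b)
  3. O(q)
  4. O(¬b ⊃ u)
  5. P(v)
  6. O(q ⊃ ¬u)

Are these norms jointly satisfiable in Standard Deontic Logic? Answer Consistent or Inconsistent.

Premise 1 gives O(¬t).
From O(¬t) and premise 2, O(¬t ⊃ ¬b), we obtain O(¬b).
From O(¬b) and premise 4, O(¬b ⊃ u), we obtain O(u).
The contrapositive of premise 6 (O(q ⊃ ¬u)) is O(u ⊃ ¬q), and O(u) is already established, so O(¬q).
Yet premise 3 states O(q).
We now have both O(¬q) and O(q) — q is simultaneously obligatory and forbidden, violating the D-axiom.

Inconsistent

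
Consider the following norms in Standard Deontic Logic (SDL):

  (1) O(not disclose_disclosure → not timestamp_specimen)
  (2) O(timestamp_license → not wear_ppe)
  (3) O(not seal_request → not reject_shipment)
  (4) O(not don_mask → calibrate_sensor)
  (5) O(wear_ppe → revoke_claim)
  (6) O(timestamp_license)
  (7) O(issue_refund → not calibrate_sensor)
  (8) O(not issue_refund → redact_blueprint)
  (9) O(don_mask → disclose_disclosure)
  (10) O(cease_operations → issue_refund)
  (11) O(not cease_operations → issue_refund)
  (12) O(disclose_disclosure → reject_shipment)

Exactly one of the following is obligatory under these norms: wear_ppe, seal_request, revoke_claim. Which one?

seal_request

Premises 11 and 10 are O(not cease_operations → issue_refund) and O(cease_operations → issue_refund); every ideal world satisfies not cease_operations or cease_operations, so in either case issue_refund holds — hence O(issue_refund).
Applying K to premise 7 (O(issue_refund → not calibrate_sensor)) and O(issue_refund) yields O(not calibrate_sensor).
Premise 4, O(not don_mask → calibrate_sensor), contraposes to O(not calibrate_sensor → don_mask); with O(not calibrate_sensor) we get O(don_mask).
With premise 9, O(don_mask → disclose_disclosure), the K-axiom yields O(disclose_disclosure).
From O(disclose_disclosure) and premise 12, O(disclose_disclosure → reject_shipment), we obtain O(reject_shipment).
Premise 3 is O(not seal_request → not reject_shipment); contrapositively O(reject_shipment → seal_request). Since O(reject_shipment) holds, K gives O(seal_request).
So O(seal_request) holds — seal_request is obligatory. None of the other listed options is made obligatory by any chain of premises.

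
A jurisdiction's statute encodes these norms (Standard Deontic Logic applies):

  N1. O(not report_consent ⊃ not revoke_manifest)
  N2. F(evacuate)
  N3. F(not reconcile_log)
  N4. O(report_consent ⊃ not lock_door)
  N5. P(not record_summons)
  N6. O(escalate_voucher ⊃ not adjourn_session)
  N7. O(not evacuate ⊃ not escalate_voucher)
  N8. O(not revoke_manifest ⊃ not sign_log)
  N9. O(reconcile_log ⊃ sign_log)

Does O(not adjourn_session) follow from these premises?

Premise 6 is O(escalate_voucher ⊃ not adjourn_session), but O(escalate_voucher) is not derivable from the premises, so it does not yield O(not adjourn_session).
No other premise forces O(not adjourn_session). An ideal world satisfying every premise can still have not adjourn_session false, so O(not adjourn_session) is not derivable.

No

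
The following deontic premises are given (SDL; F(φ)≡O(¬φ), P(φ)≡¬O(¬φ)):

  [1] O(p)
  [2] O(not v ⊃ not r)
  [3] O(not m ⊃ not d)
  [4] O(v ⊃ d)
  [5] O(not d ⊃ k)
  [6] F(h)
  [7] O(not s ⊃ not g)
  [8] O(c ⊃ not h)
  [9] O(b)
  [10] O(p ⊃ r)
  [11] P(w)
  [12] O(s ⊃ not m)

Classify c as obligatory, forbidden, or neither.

Premise 8 is O(c ⊃ not h); even if O(not h) held, inferring O(c) would be affirming the consequent — invalid.
No premise or chain of K-axiom applications forces O(c), and none forces O(not c). So c is neither obligatory nor forbidden under these norms.

Neither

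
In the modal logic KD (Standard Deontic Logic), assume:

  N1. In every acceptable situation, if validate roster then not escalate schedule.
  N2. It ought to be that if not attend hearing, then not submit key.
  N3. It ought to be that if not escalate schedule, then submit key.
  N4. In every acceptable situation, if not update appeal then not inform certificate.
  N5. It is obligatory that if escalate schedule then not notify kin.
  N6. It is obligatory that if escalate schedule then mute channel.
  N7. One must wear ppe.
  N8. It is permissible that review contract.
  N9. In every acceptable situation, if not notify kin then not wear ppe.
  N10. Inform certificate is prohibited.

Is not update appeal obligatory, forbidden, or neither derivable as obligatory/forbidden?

Premise 4 is O(¬update_appeal → ¬inform_certificate); even if O(¬inform_certificate) held, inferring O(¬update_appeal) would be affirming the consequent — invalid.
No premise or chain of K-axiom applications forces O(¬update_appeal), and none forces O(update_appeal). So ¬update_appeal is neither obligatory nor forbidden under these norms.

Neither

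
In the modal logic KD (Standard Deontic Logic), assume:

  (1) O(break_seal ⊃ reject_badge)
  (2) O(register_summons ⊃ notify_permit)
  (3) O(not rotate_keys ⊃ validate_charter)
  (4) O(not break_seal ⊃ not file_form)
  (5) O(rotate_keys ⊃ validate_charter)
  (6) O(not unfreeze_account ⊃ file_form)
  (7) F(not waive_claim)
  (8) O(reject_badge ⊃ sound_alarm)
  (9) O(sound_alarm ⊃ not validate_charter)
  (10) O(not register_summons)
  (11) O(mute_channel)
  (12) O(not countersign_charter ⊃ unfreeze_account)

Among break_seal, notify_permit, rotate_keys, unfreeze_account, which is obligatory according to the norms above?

unfreeze_account

By case analysis on rotate_keys: premise 5 gives O(rotate_keys ⊃ validate_charter) and premise 3 gives O(not rotate_keys ⊃ validate_charter), so O(validate_charter) either way.
Premise 9, O(sound_alarm ⊃ not validate_charter), contraposes to O(validate_charter ⊃ not sound_alarm); with O(validate_charter) we get O(not sound_alarm).
Premise 8 is O(reject_badge ⊃ sound_alarm); contrapositively O(not sound_alarm ⊃ not reject_badge). Since O(not sound_alarm) holds, K gives O(not reject_badge).
The contrapositive of premise 1 (O(break_seal ⊃ reject_badge)) is O(not reject_badge ⊃ not break_seal), and O(not reject_badge) is already established, so O(not break_seal).
Premise 4 is O(not break_seal ⊃ not file_form); since O(not break_seal), deontic closure gives O(not file_form).
The contrapositive of premise 6 (O(not unfreeze_account ⊃ file_form)) is O(not file_form ⊃ unfreeze_account), and O(not file_form) is already established, so O(unfreeze_account).
So O(unfreeze_account) holds — unfreeze_account is obligatory. None of the other listed options is made obligatory by any chain of premises.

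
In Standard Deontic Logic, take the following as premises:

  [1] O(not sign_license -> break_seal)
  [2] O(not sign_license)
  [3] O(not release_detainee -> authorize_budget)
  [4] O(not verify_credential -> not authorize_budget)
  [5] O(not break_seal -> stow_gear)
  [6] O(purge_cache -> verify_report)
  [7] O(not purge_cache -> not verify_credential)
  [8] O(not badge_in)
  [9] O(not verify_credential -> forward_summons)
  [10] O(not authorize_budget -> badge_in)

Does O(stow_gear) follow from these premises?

No

Premise 5 is O(not break_seal -> stow_gear), but O(not break_seal) is not derivable from the premises, so it does not yield O(stow_gear).
No other premise forces O(stow_gear). An ideal world satisfying every premise can still have stow_gear false, so O(stow_gear) is not derivable.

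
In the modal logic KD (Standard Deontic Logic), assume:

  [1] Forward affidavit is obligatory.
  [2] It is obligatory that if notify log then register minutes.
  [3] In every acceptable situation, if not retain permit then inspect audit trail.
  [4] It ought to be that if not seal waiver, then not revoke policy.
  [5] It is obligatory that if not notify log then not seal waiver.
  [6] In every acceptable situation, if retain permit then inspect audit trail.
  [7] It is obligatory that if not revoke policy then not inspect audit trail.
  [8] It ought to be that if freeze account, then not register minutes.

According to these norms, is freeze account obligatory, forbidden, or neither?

By case analysis on ¬retain_permit: premise 3 gives O(¬retain_permit → inspect_audit_trail) and premise 6 gives O(retain_permit → inspect_audit_trail), so O(inspect_audit_trail) either way.
The contrapositive of premise 7 (O(¬revoke_policy → ¬inspect_audit_trail)) is O(inspect_audit_trail → revoke_policy), and O(inspect_audit_trail) is already established, so O(revoke_policy).
The contrapositive of premise 4 (O(¬seal_waiver → ¬revoke_policy)) is O(revoke_policy → seal_waiver), and O(revoke_policy) is already established, so O(seal_waiver).
Premise 5, O(¬notify_log → ¬seal_waiver), contraposes to O(seal_waiver → notify_log); with O(seal_waiver) we get O(notify_log).
Premise 2 is O(notify_log → register_minutes); since O(notify_log), deontic closure gives O(register_minutes).
Premise 8 is O(freeze_account → ¬register_minutes); contrapositively O(register_minutes → ¬freeze_account). Since O(register_minutes) holds, K gives O(¬freeze_account).
Premise 1 does not contribute to this derivation.
Thus O(¬freeze_account), which is F(freeze_account): freeze_account is forbidden.

Forbidden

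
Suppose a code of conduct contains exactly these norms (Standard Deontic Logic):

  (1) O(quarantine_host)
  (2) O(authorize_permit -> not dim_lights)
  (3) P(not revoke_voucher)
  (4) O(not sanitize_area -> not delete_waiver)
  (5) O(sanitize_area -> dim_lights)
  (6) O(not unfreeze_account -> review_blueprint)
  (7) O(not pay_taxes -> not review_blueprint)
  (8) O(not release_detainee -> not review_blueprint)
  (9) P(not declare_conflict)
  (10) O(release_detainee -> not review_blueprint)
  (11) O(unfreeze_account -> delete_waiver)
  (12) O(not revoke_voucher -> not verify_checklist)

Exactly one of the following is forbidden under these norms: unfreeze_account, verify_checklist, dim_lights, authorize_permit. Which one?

authorize_permit

Premises 10 and 8 cover both cases: O(release_detainee -> not review_blueprint) and O(not release_detainee -> not review_blueprint). Since release_detainee ∨ not release_detainee is a tautology, O(not review_blueprint) follows.
Premise 6 is O(not unfreeze_account -> review_blueprint); contrapositively O(not review_blueprint -> unfreeze_account). Since O(not review_blueprint) holds, K gives O(unfreeze_account).
Applying K to premise 11 (O(unfreeze_account -> delete_waiver)) and O(unfreeze_account) yields O(delete_waiver).
The contrapositive of premise 4 (O(not sanitize_area -> not delete_waiver)) is O(delete_waiver -> sanitize_area), and O(delete_waiver) is already established, so O(sanitize_area).
Applying K to premise 5 (O(sanitize_area -> dim_lights)) and O(sanitize_area) yields O(dim_lights).
Premise 2, O(authorize_permit -> not dim_lights), contraposes to O(dim_lights -> not authorize_permit); with O(dim_lights) we get O(not authorize_permit).
So O(not authorize_permit) holds, i.e. authorize_permit is forbidden. None of the other listed options is forbidden under the premises.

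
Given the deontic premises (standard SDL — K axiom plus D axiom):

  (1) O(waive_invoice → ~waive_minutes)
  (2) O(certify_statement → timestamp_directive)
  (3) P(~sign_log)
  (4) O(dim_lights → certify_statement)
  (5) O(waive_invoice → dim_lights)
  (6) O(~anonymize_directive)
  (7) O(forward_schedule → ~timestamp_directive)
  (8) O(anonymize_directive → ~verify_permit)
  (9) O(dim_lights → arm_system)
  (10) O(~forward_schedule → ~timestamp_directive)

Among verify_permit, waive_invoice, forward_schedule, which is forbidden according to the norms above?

waive_invoice

Premises 10 and 7 cover both cases: O(~forward_schedule → ~timestamp_directive) and O(forward_schedule → ~timestamp_directive). Since ~forward_schedule ∨ forward_schedule is a tautology, O(~timestamp_directive) follows.
Premise 2, O(certify_statement → timestamp_directive), contraposes to O(~timestamp_directive → ~certify_statement); with O(~timestamp_directive) we get O(~certify_statement).
The contrapositive of premise 4 (O(dim_lights → certify_statement)) is O(~certify_statement → ~dim_lights), and O(~certify_statement) is already established, so O(~dim_lights).
The contrapositive of premise 5 (O(waive_invoice → dim_lights)) is O(~dim_lights → ~waive_invoice), and O(~dim_lights) is already established, so O(~waive_invoice).
So O(~waive_invoice) holds, i.e. waive_invoice is forbidden. None of the other listed options is forbidden under the premises.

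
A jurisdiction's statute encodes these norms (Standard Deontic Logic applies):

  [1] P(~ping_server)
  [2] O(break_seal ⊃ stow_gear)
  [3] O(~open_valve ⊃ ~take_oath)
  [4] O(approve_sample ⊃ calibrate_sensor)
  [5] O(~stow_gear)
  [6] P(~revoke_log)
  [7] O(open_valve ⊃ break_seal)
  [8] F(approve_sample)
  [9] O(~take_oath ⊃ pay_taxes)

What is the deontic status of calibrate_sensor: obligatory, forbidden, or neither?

Premise 4 is O(approve_sample ⊃ calibrate_sensor), but O(approve_sample) is not derivable from the premises, so it does not yield O(calibrate_sensor).
No premise or chain of K-axiom applications forces O(calibrate_sensor), and none forces O(~calibrate_sensor). So calibrate_sensor is neither obligatory nor forbidden under these norms.

Neither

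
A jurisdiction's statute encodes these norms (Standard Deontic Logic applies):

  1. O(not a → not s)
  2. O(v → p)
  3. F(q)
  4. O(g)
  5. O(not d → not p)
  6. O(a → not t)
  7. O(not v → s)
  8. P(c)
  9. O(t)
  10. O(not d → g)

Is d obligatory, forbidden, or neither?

Obligatory

Premise 9 states O(t) outright.
Premise 6 is O(a → not t); contrapositively O(t → not a). Since O(t) holds, K gives O(not a).
Applying K to premise 1 (O(not a → not s)) and O(not a) yields O(not s).
Premise 7 is O(not v → s); contrapositively O(not s → v). Since O(not s) holds, K gives O(v).
Premise 2 is O(v → p); since O(v), deontic closure gives O(p).
Premise 5, O(not d → not p), contraposes to O(p → d); with O(p) we get O(d).
Premises 3, 4, 8, 10 do not contribute to this derivation.
Hence d is obligatory.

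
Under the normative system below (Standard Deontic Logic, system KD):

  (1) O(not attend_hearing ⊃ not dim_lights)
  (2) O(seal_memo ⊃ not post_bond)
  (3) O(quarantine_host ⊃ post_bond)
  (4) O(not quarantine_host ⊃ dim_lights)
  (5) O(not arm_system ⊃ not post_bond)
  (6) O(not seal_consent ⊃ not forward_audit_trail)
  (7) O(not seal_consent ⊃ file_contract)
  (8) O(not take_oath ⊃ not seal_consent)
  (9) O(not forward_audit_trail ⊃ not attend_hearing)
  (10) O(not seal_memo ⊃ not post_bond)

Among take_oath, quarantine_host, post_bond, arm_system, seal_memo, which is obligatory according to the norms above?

Premises 2 and 10 cover both cases: O(seal_memo ⊃ not post_bond) and O(not seal_memo ⊃ not post_bond). Since seal_memo ∨ not seal_memo is a tautology, O(not post_bond) follows.
The contrapositive of premise 3 (O(quarantine_host ⊃ post_bond)) is O(not post_bond ⊃ not quarantine_host), and O(not post_bond) is already established, so O(not quarantine_host).
From O(not quarantine_host) and premise 4, O(not quarantine_host ⊃ dim_lights), we obtain O(dim_lights).
Premise 1 is O(not attend_hearing ⊃ not dim_lights); contrapositively O(dim_lights ⊃ attend_hearing). Since O(dim_lights) holds, K gives O(attend_hearing).
Premise 9 is O(not forward_audit_trail ⊃ not attend_hearing); contrapositively O(attend_hearing ⊃ forward_audit_trail). Since O(attend_hearing) holds, K gives O(forward_audit_trail).
The contrapositive of premise 6 (O(not seal_consent ⊃ not forward_audit_trail)) is O(forward_audit_trail ⊃ seal_consent), and O(forward_audit_trail) is already established, so O(seal_consent).
Premise 8 is O(not take_oath ⊃ not seal_consent); contrapositively O(seal_consent ⊃ take_oath). Since O(seal_consent) holds, K gives O(take_oath).
So O(take_oath) holds — take_oath is obligatory. None of the other listed options is made obligatory by any chain of premises.

take_oath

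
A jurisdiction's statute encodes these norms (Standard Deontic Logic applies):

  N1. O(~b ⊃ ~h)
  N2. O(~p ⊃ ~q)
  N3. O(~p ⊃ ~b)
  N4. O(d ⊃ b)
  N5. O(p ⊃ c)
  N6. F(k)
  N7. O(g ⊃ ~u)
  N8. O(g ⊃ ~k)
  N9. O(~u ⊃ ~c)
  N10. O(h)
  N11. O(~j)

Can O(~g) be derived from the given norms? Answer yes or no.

Premise 10 states O(h) outright.
Premise 1, O(~b ⊃ ~h), contraposes to O(h ⊃ b); with O(h) we get O(b).
Premise 3, O(~p ⊃ ~b), contraposes to O(b ⊃ p); with O(b) we get O(p).
Premise 5 is O(p ⊃ c); since O(p), deontic closure gives O(c).
Premise 9, O(~u ⊃ ~c), contraposes to O(c ⊃ u); with O(c) we get O(u).
Premise 7 is O(g ⊃ ~u); contrapositively O(u ⊃ ~g). Since O(u) holds, K gives O(~g).
Premises 2, 4, 6, 8, 11 do not contribute to this derivation.
So O(~g) follows.

Yes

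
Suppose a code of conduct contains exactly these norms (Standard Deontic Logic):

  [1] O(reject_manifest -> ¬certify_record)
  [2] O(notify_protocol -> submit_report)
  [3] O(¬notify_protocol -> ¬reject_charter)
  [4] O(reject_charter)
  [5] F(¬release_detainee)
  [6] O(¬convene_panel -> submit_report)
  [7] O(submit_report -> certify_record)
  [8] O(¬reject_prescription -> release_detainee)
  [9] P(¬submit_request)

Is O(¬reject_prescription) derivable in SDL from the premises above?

No

Premise 8 is O(¬reject_prescription -> release_detainee); even if O(release_detainee) held, inferring O(¬reject_prescription) would be affirming the consequent — invalid.
No other premise forces O(¬reject_prescription). An ideal world satisfying every premise can still have ¬reject_prescription false, so O(¬reject_prescription) is not derivable.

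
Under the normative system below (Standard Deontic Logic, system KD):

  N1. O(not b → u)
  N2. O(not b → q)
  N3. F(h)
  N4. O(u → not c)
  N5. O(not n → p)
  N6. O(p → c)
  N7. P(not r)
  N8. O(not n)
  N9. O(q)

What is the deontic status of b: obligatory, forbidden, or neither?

From premise 8 we have O(not n).
Premise 5 is O(not n → p); since O(not n), deontic closure gives O(p).
Premise 6 is O(p → c); since O(p), deontic closure gives O(c).
The contrapositive of premise 4 (O(u → not c)) is O(c → not u), and O(c) is already established, so O(not u).
Premise 1, O(not b → u), contraposes to O(not u → b); with O(not u) we get O(b).
Premises 2, 3, 7, 9 do not contribute to this derivation.
Hence b is obligatory.

Obligatory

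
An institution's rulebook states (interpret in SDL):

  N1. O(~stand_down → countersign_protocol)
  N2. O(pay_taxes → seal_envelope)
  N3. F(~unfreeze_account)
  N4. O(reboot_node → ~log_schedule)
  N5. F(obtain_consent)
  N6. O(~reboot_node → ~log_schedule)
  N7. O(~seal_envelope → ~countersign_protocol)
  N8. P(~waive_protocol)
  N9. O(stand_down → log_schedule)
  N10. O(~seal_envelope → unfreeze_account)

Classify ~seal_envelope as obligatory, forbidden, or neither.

Forbidden

Premises 4 and 6 are O(reboot_node → ~log_schedule) and O(~reboot_node → ~log_schedule); every ideal world satisfies reboot_node or ~reboot_node, so in either case ~log_schedule holds — hence O(~log_schedule).
Premise 9, O(stand_down → log_schedule), contraposes to O(~log_schedule → ~stand_down); with O(~log_schedule) we get O(~stand_down).
From O(~stand_down) and premise 1, O(~stand_down → countersign_protocol), we obtain O(countersign_protocol).
Premise 7, O(~seal_envelope → ~countersign_protocol), contraposes to O(countersign_protocol → seal_envelope); with O(countersign_protocol) we get O(seal_envelope).
Premises 2, 3, 5, 8, 10 do not contribute to this derivation.
Thus O(seal_envelope), which is F(~seal_envelope): ~seal_envelope is forbidden.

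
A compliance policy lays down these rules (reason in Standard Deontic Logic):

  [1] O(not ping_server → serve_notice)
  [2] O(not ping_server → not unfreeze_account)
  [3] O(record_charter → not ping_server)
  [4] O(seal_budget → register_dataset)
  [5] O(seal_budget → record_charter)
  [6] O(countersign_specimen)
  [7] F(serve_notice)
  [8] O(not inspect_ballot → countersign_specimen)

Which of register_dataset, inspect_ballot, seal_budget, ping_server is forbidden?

Premise 7 is F(serve_notice), i.e. O(not serve_notice).
Premise 1 is O(not ping_server → serve_notice); contrapositively O(not serve_notice → ping_server). Since O(not serve_notice) holds, K gives O(ping_server).
The contrapositive of premise 3 (O(record_charter → not ping_server)) is O(ping_server → not record_charter), and O(ping_server) is already established, so O(not record_charter).
Premise 5, O(seal_budget → record_charter), contraposes to O(not record_charter → not seal_budget); with O(not record_charter) we get O(not seal_budget).
So O(not seal_budget) holds, i.e. seal_budget is forbidden. None of the other listed options is forbidden under the premises.

seal_budget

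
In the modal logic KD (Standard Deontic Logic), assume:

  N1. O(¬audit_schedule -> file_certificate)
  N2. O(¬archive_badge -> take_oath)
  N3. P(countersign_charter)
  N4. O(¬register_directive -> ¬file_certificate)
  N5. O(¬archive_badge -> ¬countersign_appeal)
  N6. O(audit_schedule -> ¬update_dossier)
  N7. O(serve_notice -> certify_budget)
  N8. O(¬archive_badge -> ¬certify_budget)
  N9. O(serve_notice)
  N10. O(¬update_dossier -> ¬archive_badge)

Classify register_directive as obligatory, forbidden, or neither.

Premise 9 gives O(serve_notice).
From O(serve_notice) and premise 7, O(serve_notice -> certify_budget), we obtain O(certify_budget).
Premise 8 is O(¬archive_badge -> ¬certify_budget); contrapositively O(certify_budget -> archive_badge). Since O(certify_budget) holds, K gives O(archive_badge).
Premise 10 is O(¬update_dossier -> ¬archive_badge); contrapositively O(archive_badge -> update_dossier). Since O(archive_badge) holds, K gives O(update_dossier).
The contrapositive of premise 6 (O(audit_schedule -> ¬update_dossier)) is O(update_dossier -> ¬audit_schedule), and O(update_dossier) is already established, so O(¬audit_schedule).
Applying K to premise 1 (O(¬audit_schedule -> file_certificate)) and O(¬audit_schedule) yields O(file_certificate).
Premise 4 is O(¬register_directive -> ¬file_certificate); contrapositively O(file_certificate -> register_directive). Since O(file_certificate) holds, K gives O(register_directive).
Premises 2, 3, 5 do not contribute to this derivation.
Hence register_directive is obligatory.

Obligatory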